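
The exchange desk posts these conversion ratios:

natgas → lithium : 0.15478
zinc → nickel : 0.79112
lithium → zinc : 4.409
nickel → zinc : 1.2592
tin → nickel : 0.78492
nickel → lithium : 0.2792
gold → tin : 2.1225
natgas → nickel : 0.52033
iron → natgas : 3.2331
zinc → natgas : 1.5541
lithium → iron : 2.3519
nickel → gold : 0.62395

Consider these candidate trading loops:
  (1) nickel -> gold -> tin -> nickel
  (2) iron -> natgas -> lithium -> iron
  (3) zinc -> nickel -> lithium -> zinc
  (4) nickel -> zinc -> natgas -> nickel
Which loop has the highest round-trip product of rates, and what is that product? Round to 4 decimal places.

(1) 0.62395 × 2.1225 × 0.78492 = 1.03950
(2) 3.2331 × 0.15478 × 2.3519 = 1.17694
(3) 0.79112 × 0.2792 × 4.409 = 0.97386
(4) 1.2592 × 1.5541 × 0.52033 = 1.01825
Highest is cycle (2) at 1.1769 (>1, arbitrage).

1.1769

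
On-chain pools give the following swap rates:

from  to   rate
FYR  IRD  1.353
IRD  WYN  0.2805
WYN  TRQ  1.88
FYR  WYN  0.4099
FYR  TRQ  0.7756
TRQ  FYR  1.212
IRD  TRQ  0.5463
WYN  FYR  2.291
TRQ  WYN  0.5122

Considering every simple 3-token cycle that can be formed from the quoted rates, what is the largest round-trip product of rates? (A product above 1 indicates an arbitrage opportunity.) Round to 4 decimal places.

TRQ→FYR→WYN→TRQ: 1.212 × 0.4099 × 1.88 = 0.93398
TRQ→WYN→FYR→TRQ: 0.5122 × 2.291 × 0.7756 = 0.91013
TRQ→FYR→IRD→TRQ: 1.212 × 1.353 × 0.5463 = 0.89584
IRD→WYN→FYR→IRD: 0.2805 × 2.291 × 1.353 = 0.86947
Maximum is TRQ→FYR→WYN→TRQ at 0.9340; no arbitrage — every cycle loses value.

0.9340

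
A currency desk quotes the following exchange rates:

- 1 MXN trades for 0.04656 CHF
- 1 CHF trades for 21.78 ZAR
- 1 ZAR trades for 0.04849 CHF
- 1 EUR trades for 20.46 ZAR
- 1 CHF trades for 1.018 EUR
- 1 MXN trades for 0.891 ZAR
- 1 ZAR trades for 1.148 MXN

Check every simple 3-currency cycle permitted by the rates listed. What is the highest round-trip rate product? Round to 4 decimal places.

1.1642

CHF→ZAR→MXN→CHF: 21.78 × 1.148 × 0.04656 = 1.16416
CHF→EUR→ZAR→CHF: 1.018 × 20.46 × 0.04849 = 1.00996
Maximum is CHF→ZAR→MXN→CHF at 1.1642; arbitrage exists.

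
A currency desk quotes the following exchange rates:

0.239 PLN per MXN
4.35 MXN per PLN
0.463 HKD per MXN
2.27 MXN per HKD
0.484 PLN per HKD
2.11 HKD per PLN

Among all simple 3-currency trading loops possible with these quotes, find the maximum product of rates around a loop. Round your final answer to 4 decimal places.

1.1447

HKD→MXN→PLN→HKD: 2.27 × 0.239 × 2.11 = 1.14474
HKD→PLN→MXN→HKD: 0.484 × 4.35 × 0.463 = 0.97480
Maximum is HKD→MXN→PLN→HKD at 1.1447; arbitrage exists.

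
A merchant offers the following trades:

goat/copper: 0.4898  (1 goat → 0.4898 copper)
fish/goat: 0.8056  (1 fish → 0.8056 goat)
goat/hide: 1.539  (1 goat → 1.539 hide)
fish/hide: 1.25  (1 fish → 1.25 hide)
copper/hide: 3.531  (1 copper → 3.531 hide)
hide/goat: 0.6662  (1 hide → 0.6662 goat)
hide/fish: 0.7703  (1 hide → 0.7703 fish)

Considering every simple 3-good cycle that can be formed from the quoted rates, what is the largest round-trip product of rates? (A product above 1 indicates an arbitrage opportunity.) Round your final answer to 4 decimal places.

copper→hide→goat→copper: 3.531 × 0.6662 × 0.4898 = 1.15218
goat→hide→fish→goat: 1.539 × 0.7703 × 0.8056 = 0.95503
Maximum is copper→hide→goat→copper at 1.1522; arbitrage exists.

1.1522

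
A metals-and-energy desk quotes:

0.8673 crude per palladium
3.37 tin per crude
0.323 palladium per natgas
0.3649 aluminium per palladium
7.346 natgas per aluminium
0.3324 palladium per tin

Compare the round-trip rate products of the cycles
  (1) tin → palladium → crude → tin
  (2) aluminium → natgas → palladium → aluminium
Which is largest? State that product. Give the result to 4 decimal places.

(1) 0.3324 × 0.8673 × 3.37 = 0.97154
(2) 7.346 × 0.323 × 0.3649 = 0.86582
Highest is cycle (1) at 0.9715 (≤1, no arbitrage).

0.9715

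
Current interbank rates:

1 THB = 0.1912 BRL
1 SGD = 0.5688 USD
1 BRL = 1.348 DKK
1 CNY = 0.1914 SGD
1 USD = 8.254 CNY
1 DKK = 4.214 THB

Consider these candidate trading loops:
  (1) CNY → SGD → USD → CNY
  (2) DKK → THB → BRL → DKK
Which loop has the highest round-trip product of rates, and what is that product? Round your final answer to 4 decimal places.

(1) 0.1914 × 0.5688 × 8.254 = 0.89860
(2) 4.214 × 0.1912 × 1.348 = 1.08611
Highest is cycle (2) at 1.0861 (>1, arbitrage).

1.0861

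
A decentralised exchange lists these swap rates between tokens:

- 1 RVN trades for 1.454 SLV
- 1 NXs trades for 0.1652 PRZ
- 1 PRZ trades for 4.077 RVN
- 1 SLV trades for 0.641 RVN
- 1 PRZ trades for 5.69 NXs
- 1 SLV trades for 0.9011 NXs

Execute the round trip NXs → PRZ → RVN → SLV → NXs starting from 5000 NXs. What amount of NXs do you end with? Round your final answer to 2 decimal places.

5000 NXs × 0.1652 = 826 PRZ
826 PRZ × 4.077 = 3367.602 RVN
3367.602 RVN × 1.454 = 4896.493308 SLV
4896.493308 SLV × 0.9011 = 4412.2301198388 NXs

4412.23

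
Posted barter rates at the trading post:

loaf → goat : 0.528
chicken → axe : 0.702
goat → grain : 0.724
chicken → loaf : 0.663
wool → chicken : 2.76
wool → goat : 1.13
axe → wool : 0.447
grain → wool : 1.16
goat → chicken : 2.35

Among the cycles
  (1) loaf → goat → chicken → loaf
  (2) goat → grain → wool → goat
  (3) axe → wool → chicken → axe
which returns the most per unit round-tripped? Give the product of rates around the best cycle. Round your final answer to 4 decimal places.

(1) 0.528 × 2.35 × 0.663 = 0.82265
(2) 0.724 × 1.16 × 1.13 = 0.94902
(3) 0.447 × 2.76 × 0.702 = 0.86607
Highest is cycle (2) at 0.9490 (≤1, no arbitrage).

0.9490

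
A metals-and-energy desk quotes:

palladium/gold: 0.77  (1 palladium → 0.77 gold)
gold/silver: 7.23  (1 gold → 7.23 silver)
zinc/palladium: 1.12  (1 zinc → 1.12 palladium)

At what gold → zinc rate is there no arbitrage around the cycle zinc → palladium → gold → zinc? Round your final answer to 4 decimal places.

1.1596

Known legs of the cycle: 1.12 × 0.77 = 0.8624
For no arbitrage the full-cycle product must be 1, so the missing rate is 1 / 0.8624 ≈ 1.159555.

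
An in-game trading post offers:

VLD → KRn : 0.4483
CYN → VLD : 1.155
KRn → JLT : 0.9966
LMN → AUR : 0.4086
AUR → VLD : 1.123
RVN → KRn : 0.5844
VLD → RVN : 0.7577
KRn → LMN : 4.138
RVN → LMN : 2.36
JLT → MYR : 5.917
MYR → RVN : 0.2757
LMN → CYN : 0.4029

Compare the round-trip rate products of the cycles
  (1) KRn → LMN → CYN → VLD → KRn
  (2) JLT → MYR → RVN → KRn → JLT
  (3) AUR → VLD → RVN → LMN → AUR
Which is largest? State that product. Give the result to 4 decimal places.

0.9501

(1) 4.138 × 0.4029 × 1.155 × 0.4483 = 0.86325
(2) 5.917 × 0.2757 × 0.5844 × 0.9966 = 0.95010
(3) 1.123 × 0.7577 × 2.36 × 0.4086 = 0.82052
Highest is cycle (2) at 0.9501 (≤1, no arbitrage).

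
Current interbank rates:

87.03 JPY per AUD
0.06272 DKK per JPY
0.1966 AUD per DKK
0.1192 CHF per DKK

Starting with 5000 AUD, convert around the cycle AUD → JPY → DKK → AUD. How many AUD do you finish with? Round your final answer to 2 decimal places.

5000 AUD × 87.03 = 435150 JPY
435150 JPY × 0.06272 = 27292.608 DKK
27292.608 DKK × 0.1966 = 5365.7267328 AUD

5365.73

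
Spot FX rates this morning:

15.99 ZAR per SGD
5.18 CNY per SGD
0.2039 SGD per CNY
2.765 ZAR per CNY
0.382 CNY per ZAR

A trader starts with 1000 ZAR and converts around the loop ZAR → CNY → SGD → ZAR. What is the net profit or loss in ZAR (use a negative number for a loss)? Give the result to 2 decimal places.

245.46

1000 ZAR × 0.382 = 382 CNY
382 CNY × 0.2039 = 77.8898 SGD
77.8898 SGD × 15.99 = 1245.457902 ZAR
Net change: 1245.457902 − 1000 = 245.457902 ZAR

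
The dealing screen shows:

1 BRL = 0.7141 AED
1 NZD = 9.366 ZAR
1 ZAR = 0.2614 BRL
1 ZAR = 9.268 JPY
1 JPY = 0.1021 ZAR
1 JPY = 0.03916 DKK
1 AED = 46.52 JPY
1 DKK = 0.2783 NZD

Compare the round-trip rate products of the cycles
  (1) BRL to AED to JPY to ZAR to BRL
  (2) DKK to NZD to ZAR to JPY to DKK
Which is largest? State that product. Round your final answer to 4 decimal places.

(1) 0.7141 × 46.52 × 0.1021 × 0.2614 = 0.88660
(2) 0.2783 × 9.366 × 9.268 × 0.03916 = 0.94601
Highest is cycle (2) at 0.9460 (≤1, no arbitrage).

0.9460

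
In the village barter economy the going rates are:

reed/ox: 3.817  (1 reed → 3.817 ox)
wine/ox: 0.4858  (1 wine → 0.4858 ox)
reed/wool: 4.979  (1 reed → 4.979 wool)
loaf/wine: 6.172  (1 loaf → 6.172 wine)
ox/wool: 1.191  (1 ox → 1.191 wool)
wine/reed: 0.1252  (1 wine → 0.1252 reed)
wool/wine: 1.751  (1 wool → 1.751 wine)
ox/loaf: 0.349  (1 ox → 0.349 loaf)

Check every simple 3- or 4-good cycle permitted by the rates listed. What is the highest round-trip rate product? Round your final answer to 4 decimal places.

reed→wool→wine→reed: 4.979 × 1.751 × 0.1252 = 1.09152
loaf→wine→ox→loaf: 6.172 × 0.4858 × 0.349 = 1.04643
loaf→wine→reed→ox→loaf: 6.172 × 0.1252 × 3.817 × 0.349 = 1.02938
wine→ox→wool→wine: 0.4858 × 1.191 × 1.751 = 1.01311
reed→ox→wool→wine→reed: 3.817 × 1.191 × 1.751 × 0.1252 = 0.99661
Maximum is reed→wool→wine→reed at 1.0915; arbitrage exists.

1.0915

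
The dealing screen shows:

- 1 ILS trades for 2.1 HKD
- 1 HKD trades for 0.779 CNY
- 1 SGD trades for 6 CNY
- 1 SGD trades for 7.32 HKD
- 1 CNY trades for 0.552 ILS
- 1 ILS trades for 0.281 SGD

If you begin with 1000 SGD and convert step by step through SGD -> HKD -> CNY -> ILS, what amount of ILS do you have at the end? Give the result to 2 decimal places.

1000 SGD × 7.32 = 7320 HKD
7320 HKD × 0.779 = 5702.28 CNY
5702.28 CNY × 0.552 = 3147.65856 ILS

3147.66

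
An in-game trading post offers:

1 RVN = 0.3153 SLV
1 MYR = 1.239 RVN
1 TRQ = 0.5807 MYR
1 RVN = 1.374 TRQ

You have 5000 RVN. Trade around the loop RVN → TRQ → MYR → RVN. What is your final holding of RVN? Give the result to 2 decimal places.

4942.88

5000 RVN × 1.374 = 6870 TRQ
6870 TRQ × 0.5807 = 3989.409 MYR
3989.409 MYR × 1.239 = 4942.877751 RVN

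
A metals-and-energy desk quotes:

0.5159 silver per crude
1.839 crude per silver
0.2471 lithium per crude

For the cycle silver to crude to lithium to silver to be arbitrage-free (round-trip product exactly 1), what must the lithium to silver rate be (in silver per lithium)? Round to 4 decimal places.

2.2006

Known legs of the cycle: 1.839 × 0.2471 = 0.4544169
For no arbitrage the full-cycle product must be 1, so the missing rate is 1 / 0.4544169 ≈ 2.200622.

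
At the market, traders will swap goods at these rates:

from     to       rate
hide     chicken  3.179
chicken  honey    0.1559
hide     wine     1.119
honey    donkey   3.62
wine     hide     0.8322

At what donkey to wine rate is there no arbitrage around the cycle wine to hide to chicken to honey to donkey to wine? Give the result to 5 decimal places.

0.66977

Known legs of the cycle: 0.8322 × 3.179 × 0.1559 × 3.62 = 1.4930450950404
For no arbitrage the full-cycle product must be 1, so the missing rate is 1 / 1.4930450950404 ≈ 0.6697721.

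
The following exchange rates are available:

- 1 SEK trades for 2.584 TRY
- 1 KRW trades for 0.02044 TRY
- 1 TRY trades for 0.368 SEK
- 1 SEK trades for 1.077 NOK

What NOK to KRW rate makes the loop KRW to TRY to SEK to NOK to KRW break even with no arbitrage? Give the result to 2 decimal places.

Known legs of the cycle: 0.02044 × 0.368 × 1.077 = 0.00810110784
For no arbitrage the full-cycle product must be 1, so the missing rate is 1 / 0.00810110784 ≈ 123.4399.

123.44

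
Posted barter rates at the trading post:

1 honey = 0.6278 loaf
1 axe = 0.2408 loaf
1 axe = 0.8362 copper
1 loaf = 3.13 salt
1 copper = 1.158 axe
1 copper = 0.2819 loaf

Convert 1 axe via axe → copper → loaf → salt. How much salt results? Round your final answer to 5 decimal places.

1 axe × 0.8362 = 0.8362 copper
0.8362 copper × 0.2819 = 0.23572478 loaf
0.23572478 loaf × 3.13 = 0.7378185614 salt

0.73782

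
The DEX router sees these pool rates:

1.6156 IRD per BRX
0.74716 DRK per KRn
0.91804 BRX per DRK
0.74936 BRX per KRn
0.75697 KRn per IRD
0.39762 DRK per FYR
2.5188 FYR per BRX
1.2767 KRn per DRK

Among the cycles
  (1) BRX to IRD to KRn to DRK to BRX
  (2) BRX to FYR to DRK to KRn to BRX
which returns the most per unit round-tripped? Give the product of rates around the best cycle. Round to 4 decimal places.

0.9582

(1) 1.6156 × 0.75697 × 0.74716 × 0.91804 = 0.83886
(2) 2.5188 × 0.39762 × 1.2767 × 0.74936 = 0.95817
Highest is cycle (2) at 0.9582 (≤1, no arbitrage).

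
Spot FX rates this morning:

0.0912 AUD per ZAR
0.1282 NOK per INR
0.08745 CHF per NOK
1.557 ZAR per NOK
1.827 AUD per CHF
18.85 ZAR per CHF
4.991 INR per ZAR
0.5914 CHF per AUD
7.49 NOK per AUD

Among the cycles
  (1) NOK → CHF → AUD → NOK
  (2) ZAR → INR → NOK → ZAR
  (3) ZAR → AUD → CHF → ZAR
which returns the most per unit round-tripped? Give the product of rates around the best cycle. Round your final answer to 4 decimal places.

(1) 0.08745 × 1.827 × 7.49 = 1.19669
(2) 4.991 × 0.1282 × 1.557 = 0.99624
(3) 0.0912 × 0.5914 × 18.85 = 1.01669
Highest is cycle (1) at 1.1967 (>1, arbitrage).

1.1967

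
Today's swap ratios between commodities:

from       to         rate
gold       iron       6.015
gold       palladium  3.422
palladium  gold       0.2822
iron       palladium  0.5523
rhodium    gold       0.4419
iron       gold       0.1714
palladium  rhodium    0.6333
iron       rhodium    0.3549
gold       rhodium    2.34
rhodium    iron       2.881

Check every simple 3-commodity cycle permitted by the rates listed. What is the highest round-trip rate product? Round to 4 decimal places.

rhodium→iron→gold→rhodium: 2.881 × 0.1714 × 2.34 = 1.15550
palladium→rhodium→iron→palladium: 0.6333 × 2.881 × 0.5523 = 1.00769
palladium→rhodium→gold→palladium: 0.6333 × 0.4419 × 3.422 = 0.95766
rhodium→gold→iron→rhodium: 0.4419 × 6.015 × 0.3549 = 0.94333
palladium→gold→iron→palladium: 0.2822 × 6.015 × 0.5523 = 0.93749
Maximum is rhodium→iron→gold→rhodium at 1.1555; arbitrage exists.

1.1555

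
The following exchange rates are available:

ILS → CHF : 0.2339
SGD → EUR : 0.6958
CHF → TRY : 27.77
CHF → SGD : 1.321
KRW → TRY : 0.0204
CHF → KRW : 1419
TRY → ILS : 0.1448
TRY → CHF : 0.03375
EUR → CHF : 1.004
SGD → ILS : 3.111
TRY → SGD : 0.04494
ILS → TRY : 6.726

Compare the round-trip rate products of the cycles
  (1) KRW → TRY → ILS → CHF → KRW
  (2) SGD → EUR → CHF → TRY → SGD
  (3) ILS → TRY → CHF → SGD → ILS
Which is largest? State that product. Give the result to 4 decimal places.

(1) 0.0204 × 0.1448 × 0.2339 × 1419 = 0.98042
(2) 0.6958 × 1.004 × 27.77 × 0.04494 = 0.87182
(3) 6.726 × 0.03375 × 1.321 × 3.111 = 0.93290
Highest is cycle (1) at 0.9804 (≤1, no arbitrage).

0.9804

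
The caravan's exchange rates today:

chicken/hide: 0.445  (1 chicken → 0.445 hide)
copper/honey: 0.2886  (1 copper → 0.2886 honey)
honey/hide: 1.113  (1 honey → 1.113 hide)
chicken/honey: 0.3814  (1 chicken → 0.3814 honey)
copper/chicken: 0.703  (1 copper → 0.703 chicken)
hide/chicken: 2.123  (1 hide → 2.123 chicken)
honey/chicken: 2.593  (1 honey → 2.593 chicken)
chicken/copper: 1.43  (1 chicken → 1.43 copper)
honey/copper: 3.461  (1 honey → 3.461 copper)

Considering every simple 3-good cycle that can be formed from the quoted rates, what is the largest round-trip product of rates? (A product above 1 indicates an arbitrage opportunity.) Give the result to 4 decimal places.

chicken→copper→honey→chicken: 1.43 × 0.2886 × 2.593 = 1.07013
chicken→honey→copper→chicken: 0.3814 × 3.461 × 0.703 = 0.92798
hide→chicken→honey→hide: 2.123 × 0.3814 × 1.113 = 0.90121
Maximum is chicken→copper→honey→chicken at 1.0701; arbitrage exists.

1.0701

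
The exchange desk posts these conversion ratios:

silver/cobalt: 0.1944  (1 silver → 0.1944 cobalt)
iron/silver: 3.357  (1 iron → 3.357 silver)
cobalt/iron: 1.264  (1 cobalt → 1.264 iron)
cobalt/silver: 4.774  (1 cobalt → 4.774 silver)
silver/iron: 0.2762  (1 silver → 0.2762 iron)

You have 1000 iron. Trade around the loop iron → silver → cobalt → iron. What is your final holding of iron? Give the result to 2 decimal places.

824.89

1000 iron × 3.357 = 3357 silver
3357 silver × 0.1944 = 652.6008 cobalt
652.6008 cobalt × 1.264 = 824.8874112 iron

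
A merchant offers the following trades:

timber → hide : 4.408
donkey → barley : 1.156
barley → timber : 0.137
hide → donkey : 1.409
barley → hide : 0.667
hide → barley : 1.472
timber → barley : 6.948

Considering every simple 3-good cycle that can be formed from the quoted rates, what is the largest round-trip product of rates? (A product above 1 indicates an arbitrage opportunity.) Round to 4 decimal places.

barley→hide→donkey→barley: 0.667 × 1.409 × 1.156 = 1.08641
timber→hide→barley→timber: 4.408 × 1.472 × 0.137 = 0.88893
Maximum is barley→hide→donkey→barley at 1.0864; arbitrage exists.

1.0864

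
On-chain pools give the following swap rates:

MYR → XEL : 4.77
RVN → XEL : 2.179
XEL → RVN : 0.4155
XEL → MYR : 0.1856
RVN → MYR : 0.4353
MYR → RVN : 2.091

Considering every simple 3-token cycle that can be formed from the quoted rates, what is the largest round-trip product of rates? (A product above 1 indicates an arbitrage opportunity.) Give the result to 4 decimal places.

0.8627

RVN→MYR→XEL→RVN: 0.4353 × 4.77 × 0.4155 = 0.86274
RVN→XEL→MYR→RVN: 2.179 × 0.1856 × 2.091 = 0.84565
Maximum is RVN→MYR→XEL→RVN at 0.8627; no arbitrage — every cycle loses value.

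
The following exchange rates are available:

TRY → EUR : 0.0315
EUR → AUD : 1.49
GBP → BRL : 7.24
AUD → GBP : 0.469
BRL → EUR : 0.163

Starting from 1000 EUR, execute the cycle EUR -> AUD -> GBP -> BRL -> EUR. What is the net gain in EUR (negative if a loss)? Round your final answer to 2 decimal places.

1000 EUR × 1.49 = 1490 AUD
1490 AUD × 0.469 = 698.81 GBP
698.81 GBP × 7.24 = 5059.3844 BRL
5059.3844 BRL × 0.163 = 824.6796572 EUR
Net change: 824.6796572 − 1000 = -175.3203428 EUR

-175.32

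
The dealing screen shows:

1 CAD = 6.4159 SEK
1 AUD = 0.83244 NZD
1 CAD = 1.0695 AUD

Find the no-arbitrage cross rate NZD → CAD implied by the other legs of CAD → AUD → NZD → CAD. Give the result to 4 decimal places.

Known legs of the cycle: 1.0695 × 0.83244 = 0.89029458
For no arbitrage the full-cycle product must be 1, so the missing rate is 1 / 0.89029458 ≈ 1.123224.

1.1232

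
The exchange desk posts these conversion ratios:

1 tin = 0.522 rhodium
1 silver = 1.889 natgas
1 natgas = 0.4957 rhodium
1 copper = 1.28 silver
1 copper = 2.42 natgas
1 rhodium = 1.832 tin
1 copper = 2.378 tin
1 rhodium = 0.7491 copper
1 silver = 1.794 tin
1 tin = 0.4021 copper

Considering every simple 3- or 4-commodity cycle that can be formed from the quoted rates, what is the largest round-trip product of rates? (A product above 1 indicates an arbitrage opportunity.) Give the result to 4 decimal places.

tin→rhodium→copper→tin: 0.522 × 0.7491 × 2.378 = 0.92987
tin→copper→silver→tin: 0.4021 × 1.28 × 1.794 = 0.92335
rhodium→copper→natgas→rhodium: 0.7491 × 2.42 × 0.4957 = 0.89862
tin→rhodium→copper→silver→tin: 0.522 × 0.7491 × 1.28 × 1.794 = 0.89793
rhodium→copper→silver→natgas→rhodium: 0.7491 × 1.28 × 1.889 × 0.4957 = 0.89784
tin→copper→natgas→rhodium→tin: 0.4021 × 2.42 × 0.4957 × 1.832 = 0.88368
Maximum is tin→rhodium→copper→tin at 0.9299; no arbitrage — every cycle loses value.

0.9299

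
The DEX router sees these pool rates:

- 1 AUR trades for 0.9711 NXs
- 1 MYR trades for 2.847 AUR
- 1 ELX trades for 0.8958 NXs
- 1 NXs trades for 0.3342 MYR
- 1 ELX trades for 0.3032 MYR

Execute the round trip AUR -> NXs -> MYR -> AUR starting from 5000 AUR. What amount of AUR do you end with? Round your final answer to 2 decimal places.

5000 AUR × 0.9711 = 4855.5 NXs
4855.5 NXs × 0.3342 = 1622.7081 MYR
1622.7081 MYR × 2.847 = 4619.8499607 AUR

4619.85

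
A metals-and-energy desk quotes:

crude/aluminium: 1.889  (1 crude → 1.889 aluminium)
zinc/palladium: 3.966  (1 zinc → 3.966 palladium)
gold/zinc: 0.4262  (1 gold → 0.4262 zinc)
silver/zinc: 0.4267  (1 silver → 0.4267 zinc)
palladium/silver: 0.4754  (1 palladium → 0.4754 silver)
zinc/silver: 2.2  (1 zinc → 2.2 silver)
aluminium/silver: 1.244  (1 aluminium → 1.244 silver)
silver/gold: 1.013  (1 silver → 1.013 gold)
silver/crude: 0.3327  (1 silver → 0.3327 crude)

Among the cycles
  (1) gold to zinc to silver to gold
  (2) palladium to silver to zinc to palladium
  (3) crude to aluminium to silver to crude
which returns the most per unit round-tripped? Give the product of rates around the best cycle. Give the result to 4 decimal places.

0.9498

(1) 0.4262 × 2.2 × 1.013 = 0.94983
(2) 0.4754 × 0.4267 × 3.966 = 0.80452
(3) 1.889 × 1.244 × 0.3327 = 0.78182
Highest is cycle (1) at 0.9498 (≤1, no arbitrage).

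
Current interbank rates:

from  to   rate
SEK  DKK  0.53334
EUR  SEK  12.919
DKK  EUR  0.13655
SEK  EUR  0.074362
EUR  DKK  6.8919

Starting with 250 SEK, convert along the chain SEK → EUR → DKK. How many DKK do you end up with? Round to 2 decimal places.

250 SEK × 0.074362 = 18.5905 EUR
18.5905 EUR × 6.8919 = 128.12386695 DKK

128.12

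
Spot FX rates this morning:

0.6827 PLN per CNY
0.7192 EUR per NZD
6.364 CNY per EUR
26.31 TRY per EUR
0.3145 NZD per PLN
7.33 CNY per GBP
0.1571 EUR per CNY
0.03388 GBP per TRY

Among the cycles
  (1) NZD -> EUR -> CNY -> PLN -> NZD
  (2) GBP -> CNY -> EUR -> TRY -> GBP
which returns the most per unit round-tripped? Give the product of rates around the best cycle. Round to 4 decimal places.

1.0265

(1) 0.7192 × 6.364 × 0.6827 × 0.3145 = 0.98272
(2) 7.33 × 0.1571 × 26.31 × 0.03388 = 1.02647
Highest is cycle (2) at 1.0265 (>1, arbitrage).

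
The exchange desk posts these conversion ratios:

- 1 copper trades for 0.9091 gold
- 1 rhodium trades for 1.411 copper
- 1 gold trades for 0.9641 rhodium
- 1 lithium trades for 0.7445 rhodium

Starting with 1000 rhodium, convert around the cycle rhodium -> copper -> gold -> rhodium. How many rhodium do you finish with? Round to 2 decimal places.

1000 rhodium × 1.411 = 1411 copper
1411 copper × 0.9091 = 1282.7401 gold
1282.7401 gold × 0.9641 = 1236.68973041 rhodium

1236.69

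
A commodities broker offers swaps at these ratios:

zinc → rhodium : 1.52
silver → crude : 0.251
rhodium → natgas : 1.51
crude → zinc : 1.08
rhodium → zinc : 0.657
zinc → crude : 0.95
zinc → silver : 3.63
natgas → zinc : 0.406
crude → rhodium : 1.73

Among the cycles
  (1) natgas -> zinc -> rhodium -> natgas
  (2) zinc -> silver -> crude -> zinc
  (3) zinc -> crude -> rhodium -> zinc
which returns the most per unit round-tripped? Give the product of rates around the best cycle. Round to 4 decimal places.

(1) 0.406 × 1.52 × 1.51 = 0.93185
(2) 3.63 × 0.251 × 1.08 = 0.98402
(3) 0.95 × 1.73 × 0.657 = 1.07978
Highest is cycle (3) at 1.0798 (>1, arbitrage).

1.0798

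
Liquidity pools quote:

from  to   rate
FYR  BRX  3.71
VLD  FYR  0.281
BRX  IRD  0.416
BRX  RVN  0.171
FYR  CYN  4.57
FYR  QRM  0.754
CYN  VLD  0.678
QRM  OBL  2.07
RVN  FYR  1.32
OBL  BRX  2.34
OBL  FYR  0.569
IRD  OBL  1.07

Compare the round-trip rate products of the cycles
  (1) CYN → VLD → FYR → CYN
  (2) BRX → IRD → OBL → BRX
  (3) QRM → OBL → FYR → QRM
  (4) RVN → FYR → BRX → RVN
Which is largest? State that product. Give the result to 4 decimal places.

(1) 0.678 × 0.281 × 4.57 = 0.87067
(2) 0.416 × 1.07 × 2.34 = 1.04158
(3) 2.07 × 0.569 × 0.754 = 0.88808
(4) 1.32 × 3.71 × 0.171 = 0.83742
Highest is cycle (2) at 1.0416 (>1, arbitrage).

1.0416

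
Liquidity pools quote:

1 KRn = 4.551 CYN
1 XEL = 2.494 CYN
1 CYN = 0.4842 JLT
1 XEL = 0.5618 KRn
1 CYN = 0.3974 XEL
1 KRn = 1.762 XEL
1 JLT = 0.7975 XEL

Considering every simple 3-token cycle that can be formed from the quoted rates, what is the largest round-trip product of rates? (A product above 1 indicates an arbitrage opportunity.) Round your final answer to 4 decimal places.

1.0161

XEL→KRn→CYN→XEL: 0.5618 × 4.551 × 0.3974 = 1.01605
XEL→CYN→JLT→XEL: 2.494 × 0.4842 × 0.7975 = 0.96306
Maximum is XEL→KRn→CYN→XEL at 1.0161; arbitrage exists.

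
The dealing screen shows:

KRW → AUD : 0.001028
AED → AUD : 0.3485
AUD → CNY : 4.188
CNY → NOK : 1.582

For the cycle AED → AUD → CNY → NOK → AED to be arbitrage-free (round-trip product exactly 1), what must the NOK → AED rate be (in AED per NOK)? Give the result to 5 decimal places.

0.43310

Known legs of the cycle: 0.3485 × 4.188 × 1.582 = 2.308957476
For no arbitrage the full-cycle product must be 1, so the missing rate is 1 / 2.308957476 ≈ 0.4330959.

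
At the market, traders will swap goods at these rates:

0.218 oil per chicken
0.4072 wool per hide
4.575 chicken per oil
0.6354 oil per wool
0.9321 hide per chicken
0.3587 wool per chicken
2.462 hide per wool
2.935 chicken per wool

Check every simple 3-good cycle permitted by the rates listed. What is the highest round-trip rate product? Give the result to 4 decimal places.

hide→wool→chicken→hide: 0.4072 × 2.935 × 0.9321 = 1.11398
wool→oil→chicken→wool: 0.6354 × 4.575 × 0.3587 = 1.04272
Maximum is hide→wool→chicken→hide at 1.1140; arbitrage exists.

1.1140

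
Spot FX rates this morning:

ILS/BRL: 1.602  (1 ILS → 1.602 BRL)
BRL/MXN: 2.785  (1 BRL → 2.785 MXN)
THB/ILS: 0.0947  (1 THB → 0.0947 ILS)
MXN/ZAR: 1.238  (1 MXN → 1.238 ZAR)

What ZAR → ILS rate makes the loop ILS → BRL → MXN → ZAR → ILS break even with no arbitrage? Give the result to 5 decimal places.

Known legs of the cycle: 1.602 × 2.785 × 1.238 = 5.52342366
For no arbitrage the full-cycle product must be 1, so the missing rate is 1 / 5.52342366 ≈ 0.1810471.

0.18105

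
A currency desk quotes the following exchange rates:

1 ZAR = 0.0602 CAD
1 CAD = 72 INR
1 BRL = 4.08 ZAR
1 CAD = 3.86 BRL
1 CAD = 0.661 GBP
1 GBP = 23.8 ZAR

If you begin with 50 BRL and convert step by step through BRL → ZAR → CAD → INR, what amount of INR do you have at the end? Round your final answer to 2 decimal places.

50 BRL × 4.08 = 204 ZAR
204 ZAR × 0.0602 = 12.2808 CAD
12.2808 CAD × 72 = 884.2176 INR

884.22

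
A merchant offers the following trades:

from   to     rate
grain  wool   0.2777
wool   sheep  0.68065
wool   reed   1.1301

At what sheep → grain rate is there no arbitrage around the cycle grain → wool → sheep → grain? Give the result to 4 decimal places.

5.2905

Known legs of the cycle: 0.2777 × 0.68065 = 0.189016505
For no arbitrage the full-cycle product must be 1, so the missing rate is 1 / 0.189016505 ≈ 5.290543.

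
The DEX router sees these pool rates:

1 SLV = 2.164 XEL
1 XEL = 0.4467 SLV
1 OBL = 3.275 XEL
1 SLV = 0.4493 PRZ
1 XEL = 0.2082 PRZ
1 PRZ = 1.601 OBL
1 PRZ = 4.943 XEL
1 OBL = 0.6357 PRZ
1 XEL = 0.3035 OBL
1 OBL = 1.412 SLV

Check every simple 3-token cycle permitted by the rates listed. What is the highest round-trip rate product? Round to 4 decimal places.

1.0916

PRZ→OBL→XEL→PRZ: 1.601 × 3.275 × 0.2082 = 1.09165
PRZ→OBL→SLV→PRZ: 1.601 × 1.412 × 0.4493 = 1.01569
PRZ→XEL→SLV→PRZ: 4.943 × 0.4467 × 0.4493 = 0.99207
PRZ→XEL→OBL→PRZ: 4.943 × 0.3035 × 0.6357 = 0.95368
SLV→XEL→OBL→SLV: 2.164 × 0.3035 × 1.412 = 0.92736
Maximum is PRZ→OBL→XEL→PRZ at 1.0916; arbitrage exists.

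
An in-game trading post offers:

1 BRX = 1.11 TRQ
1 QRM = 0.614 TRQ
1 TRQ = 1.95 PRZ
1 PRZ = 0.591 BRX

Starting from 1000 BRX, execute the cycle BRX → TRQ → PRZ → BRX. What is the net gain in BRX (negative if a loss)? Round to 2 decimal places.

279.22

1000 BRX × 1.11 = 1110 TRQ
1110 TRQ × 1.95 = 2164.5 PRZ
2164.5 PRZ × 0.591 = 1279.2195 BRX
Net change: 1279.2195 − 1000 = 279.2195 BRX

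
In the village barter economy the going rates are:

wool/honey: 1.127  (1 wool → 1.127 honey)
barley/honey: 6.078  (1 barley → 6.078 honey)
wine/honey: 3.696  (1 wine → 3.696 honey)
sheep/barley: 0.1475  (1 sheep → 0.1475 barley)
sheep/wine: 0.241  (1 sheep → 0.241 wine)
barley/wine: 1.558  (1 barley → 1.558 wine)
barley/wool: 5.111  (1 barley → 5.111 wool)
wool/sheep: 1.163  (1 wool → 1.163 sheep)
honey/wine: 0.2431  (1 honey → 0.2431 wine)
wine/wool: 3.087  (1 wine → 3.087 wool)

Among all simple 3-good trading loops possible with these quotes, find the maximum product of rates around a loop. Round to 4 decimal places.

0.8768

wool→sheep→barley→wool: 1.163 × 0.1475 × 5.111 = 0.87675
wool→sheep→wine→wool: 1.163 × 0.241 × 3.087 = 0.86523
wool→honey→wine→wool: 1.127 × 0.2431 × 3.087 = 0.84576
Maximum is wool→sheep→barley→wool at 0.8768; no arbitrage — every cycle loses value.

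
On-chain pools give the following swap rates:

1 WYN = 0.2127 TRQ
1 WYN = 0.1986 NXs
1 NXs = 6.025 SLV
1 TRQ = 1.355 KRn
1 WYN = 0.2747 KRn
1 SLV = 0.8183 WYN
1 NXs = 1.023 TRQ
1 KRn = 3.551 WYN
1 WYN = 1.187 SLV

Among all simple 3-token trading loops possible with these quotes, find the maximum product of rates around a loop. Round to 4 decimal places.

KRn→WYN→TRQ→KRn: 3.551 × 0.2127 × 1.355 = 1.02343
NXs→SLV→WYN→NXs: 6.025 × 0.8183 × 0.1986 = 0.97915
Maximum is KRn→WYN→TRQ→KRn at 1.0234; arbitrage exists.

1.0234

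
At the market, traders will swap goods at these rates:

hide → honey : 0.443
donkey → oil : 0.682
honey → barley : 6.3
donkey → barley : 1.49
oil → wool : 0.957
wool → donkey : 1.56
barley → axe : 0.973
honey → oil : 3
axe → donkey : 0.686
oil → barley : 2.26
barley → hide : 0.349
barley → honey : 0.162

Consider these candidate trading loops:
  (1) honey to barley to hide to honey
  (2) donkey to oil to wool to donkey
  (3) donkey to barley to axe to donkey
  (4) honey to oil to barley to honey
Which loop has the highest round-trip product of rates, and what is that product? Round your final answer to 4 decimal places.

(1) 6.3 × 0.349 × 0.443 = 0.97402
(2) 0.682 × 0.957 × 1.56 = 1.01817
(3) 1.49 × 0.973 × 0.686 = 0.99454
(4) 3 × 2.26 × 0.162 = 1.09836
Highest is cycle (4) at 1.0984 (>1, arbitrage).

1.0984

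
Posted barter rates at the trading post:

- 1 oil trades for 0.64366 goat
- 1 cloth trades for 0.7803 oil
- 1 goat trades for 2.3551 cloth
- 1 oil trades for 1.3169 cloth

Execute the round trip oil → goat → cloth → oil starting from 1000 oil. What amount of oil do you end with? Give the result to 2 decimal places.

1182.84

1000 oil × 0.64366 = 643.66 goat
643.66 goat × 2.3551 = 1515.883666 cloth
1515.883666 cloth × 0.7803 = 1182.8440245798 oil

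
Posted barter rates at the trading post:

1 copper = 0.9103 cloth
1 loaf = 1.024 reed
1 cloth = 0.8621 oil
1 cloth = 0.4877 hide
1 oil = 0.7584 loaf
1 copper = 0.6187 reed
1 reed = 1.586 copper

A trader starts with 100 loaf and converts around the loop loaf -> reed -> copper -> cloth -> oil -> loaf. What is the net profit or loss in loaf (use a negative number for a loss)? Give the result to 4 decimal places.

-3.3407

100 loaf × 1.024 = 102.4 reed
102.4 reed × 1.586 = 162.4064 copper
162.4064 copper × 0.9103 = 147.83854592 cloth
147.83854592 cloth × 0.8621 = 127.451610437632 oil
127.451610437632 oil × 0.7584 = 96.6593013559001088 loaf
Net change: 96.6593013559001088 − 100 = -3.3406986440998912 loaf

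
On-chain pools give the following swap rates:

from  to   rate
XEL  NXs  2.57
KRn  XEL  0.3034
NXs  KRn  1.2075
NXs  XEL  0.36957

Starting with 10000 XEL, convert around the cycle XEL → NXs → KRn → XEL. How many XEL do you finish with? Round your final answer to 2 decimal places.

9415.34

10000 XEL × 2.57 = 25700 NXs
25700 NXs × 1.2075 = 31032.75 KRn
31032.75 KRn × 0.3034 = 9415.33635 XEL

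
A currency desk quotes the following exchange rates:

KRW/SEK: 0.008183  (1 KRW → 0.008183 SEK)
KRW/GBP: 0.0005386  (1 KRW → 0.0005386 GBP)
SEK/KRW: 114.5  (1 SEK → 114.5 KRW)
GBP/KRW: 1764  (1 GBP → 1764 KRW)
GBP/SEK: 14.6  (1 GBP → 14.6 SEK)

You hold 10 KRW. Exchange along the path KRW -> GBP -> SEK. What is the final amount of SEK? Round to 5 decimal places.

10 KRW × 0.0005386 = 0.005386 GBP
0.005386 GBP × 14.6 = 0.0786356 SEK

0.07864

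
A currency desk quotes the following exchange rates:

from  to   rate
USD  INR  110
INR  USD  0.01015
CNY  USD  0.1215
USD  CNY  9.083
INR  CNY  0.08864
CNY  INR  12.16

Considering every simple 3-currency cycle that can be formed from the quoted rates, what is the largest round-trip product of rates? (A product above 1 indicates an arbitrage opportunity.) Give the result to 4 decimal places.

INR→CNY→USD→INR: 0.08864 × 0.1215 × 110 = 1.18467
INR→USD→CNY→INR: 0.01015 × 9.083 × 12.16 = 1.12106
Maximum is INR→CNY→USD→INR at 1.1847; arbitrage exists.

1.1847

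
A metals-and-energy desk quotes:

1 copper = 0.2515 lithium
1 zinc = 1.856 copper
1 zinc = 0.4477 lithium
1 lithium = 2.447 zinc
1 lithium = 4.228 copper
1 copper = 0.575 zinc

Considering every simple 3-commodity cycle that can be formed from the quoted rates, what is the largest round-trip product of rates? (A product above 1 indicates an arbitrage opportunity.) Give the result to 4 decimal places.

zinc→copper→lithium→zinc: 1.856 × 0.2515 × 2.447 = 1.14222
zinc→lithium→copper→zinc: 0.4477 × 4.228 × 0.575 = 1.08840
Maximum is zinc→copper→lithium→zinc at 1.1422; arbitrage exists.

1.1422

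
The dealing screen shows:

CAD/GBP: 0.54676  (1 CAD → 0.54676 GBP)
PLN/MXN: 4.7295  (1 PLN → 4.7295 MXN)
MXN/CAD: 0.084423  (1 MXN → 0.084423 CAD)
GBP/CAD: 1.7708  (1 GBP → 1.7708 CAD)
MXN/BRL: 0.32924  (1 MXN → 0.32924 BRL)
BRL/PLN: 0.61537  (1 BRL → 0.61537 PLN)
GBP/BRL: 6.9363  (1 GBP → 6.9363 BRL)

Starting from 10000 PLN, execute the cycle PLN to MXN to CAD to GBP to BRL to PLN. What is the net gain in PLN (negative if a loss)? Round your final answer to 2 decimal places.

-681.69

10000 PLN × 4.7295 = 47295 MXN
47295 MXN × 0.084423 = 3992.785785 CAD
3992.785785 CAD × 0.54676 = 2183.0955558066 GBP
2183.0955558066 GBP × 6.9363 = 15142.60570374131958 BRL
15142.60570374131958 BRL × 0.61537 = 9318.3052719112958299446 PLN
Net change: 9318.3052719112958299446 − 10000 = -681.6947280887041700554 PLN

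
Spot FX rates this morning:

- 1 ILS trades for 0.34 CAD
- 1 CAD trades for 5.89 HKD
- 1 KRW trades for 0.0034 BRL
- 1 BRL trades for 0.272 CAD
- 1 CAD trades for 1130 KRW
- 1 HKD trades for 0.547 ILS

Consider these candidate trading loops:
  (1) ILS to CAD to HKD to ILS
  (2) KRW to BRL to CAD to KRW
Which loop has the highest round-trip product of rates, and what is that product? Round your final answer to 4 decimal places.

(1) 0.34 × 5.89 × 0.547 = 1.09542
(2) 0.0034 × 0.272 × 1130 = 1.04502
Highest is cycle (1) at 1.0954 (>1, arbitrage).

1.0954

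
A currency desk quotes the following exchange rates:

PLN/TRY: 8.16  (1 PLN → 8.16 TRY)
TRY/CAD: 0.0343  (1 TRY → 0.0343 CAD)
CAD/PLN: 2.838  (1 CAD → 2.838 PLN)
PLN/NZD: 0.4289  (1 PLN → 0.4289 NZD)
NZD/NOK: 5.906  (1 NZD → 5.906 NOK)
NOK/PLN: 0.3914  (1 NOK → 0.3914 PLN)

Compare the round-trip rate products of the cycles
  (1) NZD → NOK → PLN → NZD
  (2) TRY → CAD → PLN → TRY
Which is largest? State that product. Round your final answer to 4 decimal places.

0.9914

(1) 5.906 × 0.3914 × 0.4289 = 0.99145
(2) 0.0343 × 2.838 × 8.16 = 0.79432
Highest is cycle (1) at 0.9914 (≤1, no arbitrage).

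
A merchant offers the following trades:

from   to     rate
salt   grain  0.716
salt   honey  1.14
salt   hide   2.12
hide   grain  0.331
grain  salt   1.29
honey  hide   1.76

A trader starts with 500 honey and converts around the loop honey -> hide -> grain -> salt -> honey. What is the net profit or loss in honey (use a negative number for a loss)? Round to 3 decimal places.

-71.644

500 honey × 1.76 = 880 hide
880 hide × 0.331 = 291.28 grain
291.28 grain × 1.29 = 375.7512 salt
375.7512 salt × 1.14 = 428.356368 honey
Net change: 428.356368 − 500 = -71.643632 honey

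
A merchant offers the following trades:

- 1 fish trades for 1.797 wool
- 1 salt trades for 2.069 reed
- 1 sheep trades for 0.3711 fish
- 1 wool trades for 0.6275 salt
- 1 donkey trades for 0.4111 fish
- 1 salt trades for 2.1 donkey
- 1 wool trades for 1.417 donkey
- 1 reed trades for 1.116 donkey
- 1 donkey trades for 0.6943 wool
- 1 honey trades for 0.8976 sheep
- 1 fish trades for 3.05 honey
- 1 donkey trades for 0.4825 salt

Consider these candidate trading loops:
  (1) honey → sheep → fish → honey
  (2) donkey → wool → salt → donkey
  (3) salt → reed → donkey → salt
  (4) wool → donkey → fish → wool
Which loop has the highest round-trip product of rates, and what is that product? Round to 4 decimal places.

(1) 0.8976 × 0.3711 × 3.05 = 1.01595
(2) 0.6943 × 0.6275 × 2.1 = 0.91491
(3) 2.069 × 1.116 × 0.4825 = 1.11409
(4) 1.417 × 0.4111 × 1.797 = 1.04680
Highest is cycle (3) at 1.1141 (>1, arbitrage).

1.1141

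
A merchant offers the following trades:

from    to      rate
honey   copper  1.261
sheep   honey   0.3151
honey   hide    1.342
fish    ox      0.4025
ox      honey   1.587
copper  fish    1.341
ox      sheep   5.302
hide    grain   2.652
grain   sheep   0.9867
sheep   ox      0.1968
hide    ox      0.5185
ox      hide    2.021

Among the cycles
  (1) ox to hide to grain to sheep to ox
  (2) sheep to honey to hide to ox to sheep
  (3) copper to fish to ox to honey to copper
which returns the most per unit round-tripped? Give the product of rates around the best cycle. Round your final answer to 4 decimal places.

1.1625

(1) 2.021 × 2.652 × 0.9867 × 0.1968 = 1.04076
(2) 0.3151 × 1.342 × 0.5185 × 5.302 = 1.16249
(3) 1.341 × 0.4025 × 1.587 × 1.261 = 1.08016
Highest is cycle (2) at 1.1625 (>1, arbitrage).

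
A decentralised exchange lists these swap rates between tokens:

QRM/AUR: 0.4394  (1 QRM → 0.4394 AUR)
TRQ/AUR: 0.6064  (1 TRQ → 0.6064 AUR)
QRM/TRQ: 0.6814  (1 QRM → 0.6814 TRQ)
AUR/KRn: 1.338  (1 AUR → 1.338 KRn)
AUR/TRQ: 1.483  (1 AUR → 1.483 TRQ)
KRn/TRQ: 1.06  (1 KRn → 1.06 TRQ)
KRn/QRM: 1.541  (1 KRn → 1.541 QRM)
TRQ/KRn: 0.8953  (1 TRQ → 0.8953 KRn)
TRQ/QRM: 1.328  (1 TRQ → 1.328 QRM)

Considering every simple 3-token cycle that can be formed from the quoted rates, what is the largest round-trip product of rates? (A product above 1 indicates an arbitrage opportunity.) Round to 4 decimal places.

TRQ→KRn→QRM→TRQ: 0.8953 × 1.541 × 0.6814 = 0.94010
QRM→AUR→KRn→QRM: 0.4394 × 1.338 × 1.541 = 0.90598
TRQ→QRM→AUR→TRQ: 1.328 × 0.4394 × 1.483 = 0.86536
TRQ→AUR→KRn→TRQ: 0.6064 × 1.338 × 1.06 = 0.86004
Maximum is TRQ→KRn→QRM→TRQ at 0.9401; no arbitrage — every cycle loses value.

0.9401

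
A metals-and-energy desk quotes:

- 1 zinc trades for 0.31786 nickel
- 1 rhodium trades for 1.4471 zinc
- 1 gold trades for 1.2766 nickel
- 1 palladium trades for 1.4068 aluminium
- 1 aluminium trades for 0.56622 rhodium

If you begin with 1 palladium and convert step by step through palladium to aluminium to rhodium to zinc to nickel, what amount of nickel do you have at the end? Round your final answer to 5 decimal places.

1 palladium × 1.4068 = 1.4068 aluminium
1.4068 aluminium × 0.56622 = 0.796558296 rhodium
0.796558296 rhodium × 1.4471 = 1.1526995101416 zinc
1.1526995101416 zinc × 0.31786 = 0.366397066293608976 nickel

0.36640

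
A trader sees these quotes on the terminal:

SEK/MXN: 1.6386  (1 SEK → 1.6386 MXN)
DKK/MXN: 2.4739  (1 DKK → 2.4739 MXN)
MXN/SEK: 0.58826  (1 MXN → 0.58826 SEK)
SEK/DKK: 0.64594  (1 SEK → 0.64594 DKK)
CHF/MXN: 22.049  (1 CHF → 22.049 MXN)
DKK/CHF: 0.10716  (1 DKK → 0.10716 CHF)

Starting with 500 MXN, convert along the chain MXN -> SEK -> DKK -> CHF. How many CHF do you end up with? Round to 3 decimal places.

20.359

500 MXN × 0.58826 = 294.13 SEK
294.13 SEK × 0.64594 = 189.9903322 DKK
189.9903322 DKK × 0.10716 = 20.359363998552 CHF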